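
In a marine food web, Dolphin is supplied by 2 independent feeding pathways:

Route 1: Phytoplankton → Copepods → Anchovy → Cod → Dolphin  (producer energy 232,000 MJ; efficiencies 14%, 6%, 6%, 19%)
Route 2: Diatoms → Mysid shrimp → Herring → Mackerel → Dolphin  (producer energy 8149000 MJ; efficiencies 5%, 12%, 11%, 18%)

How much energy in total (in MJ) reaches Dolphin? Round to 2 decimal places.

Route 1: 232000 × 0.14 × 0.06 × 0.06 × 0.19 = 22.21632 MJ
Route 2: 8149000 × 0.05 × 0.12 × 0.11 × 0.18 = 968.1012 MJ
Total at Dolphin: 22.21632 + 968.1012 = 990.31752 MJ

990.32 MJ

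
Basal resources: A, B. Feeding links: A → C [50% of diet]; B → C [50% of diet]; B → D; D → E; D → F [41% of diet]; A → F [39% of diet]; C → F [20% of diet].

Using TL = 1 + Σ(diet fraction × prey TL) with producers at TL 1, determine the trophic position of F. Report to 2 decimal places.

C: 1 + (0.5×1 + 0.5×1) = 2
D: 1 + 1 = 2
E: 1 + 2 = 3
F: 1 + (0.41×2 + 0.39×1 + 0.2×2) = 2.61

2.61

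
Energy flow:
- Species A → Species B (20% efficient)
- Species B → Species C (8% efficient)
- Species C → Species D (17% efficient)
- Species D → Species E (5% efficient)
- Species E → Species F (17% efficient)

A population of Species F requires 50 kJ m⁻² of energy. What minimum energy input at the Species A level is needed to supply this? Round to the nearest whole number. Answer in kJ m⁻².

2162630 kJ m⁻²

Cumulative transfer efficiency: 0.2 × 0.08 × 0.17 × 0.05 × 0.17 = 0.00002312
Species A energy = 50 / 0.00002312 = 2162630 kJ m⁻²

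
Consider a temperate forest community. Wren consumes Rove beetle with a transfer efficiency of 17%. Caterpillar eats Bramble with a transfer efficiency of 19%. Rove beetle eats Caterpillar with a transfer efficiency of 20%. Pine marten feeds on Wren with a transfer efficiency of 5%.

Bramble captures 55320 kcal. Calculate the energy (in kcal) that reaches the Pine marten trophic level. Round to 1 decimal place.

Caterpillar: 55320 × 0.19 = 10510.8 kcal
Rove beetle: 10510.8 × 0.2 = 2102.16 kcal
Wren: 2102.16 × 0.17 = 357.3672 kcal
Pine marten: 357.3672 × 0.05 = 17.86836 kcal

17.9 kcal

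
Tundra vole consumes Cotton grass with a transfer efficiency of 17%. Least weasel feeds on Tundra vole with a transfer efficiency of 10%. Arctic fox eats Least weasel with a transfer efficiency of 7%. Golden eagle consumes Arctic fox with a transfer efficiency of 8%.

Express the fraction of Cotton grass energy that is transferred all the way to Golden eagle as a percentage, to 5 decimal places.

0.00952%

Product of link efficiencies: 0.17 × 0.1 × 0.07 × 0.08 = 0.0000952
As a percentage: 0.0000952 × 100 = 0.00952%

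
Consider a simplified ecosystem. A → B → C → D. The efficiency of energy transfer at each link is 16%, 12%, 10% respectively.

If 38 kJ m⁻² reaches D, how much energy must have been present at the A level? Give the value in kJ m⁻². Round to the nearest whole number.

Cumulative transfer efficiency: 0.16 × 0.12 × 0.1 = 0.00192
A energy = 38 / 0.00192 = 19792 kJ m⁻²

19792 kJ m⁻²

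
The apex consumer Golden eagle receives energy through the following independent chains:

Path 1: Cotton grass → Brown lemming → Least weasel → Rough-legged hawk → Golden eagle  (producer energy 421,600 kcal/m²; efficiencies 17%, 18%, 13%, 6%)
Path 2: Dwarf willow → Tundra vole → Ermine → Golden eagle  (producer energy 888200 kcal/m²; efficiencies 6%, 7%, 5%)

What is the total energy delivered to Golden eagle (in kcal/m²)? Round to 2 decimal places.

287.15 kcal/m²

Path 1: 421600 × 0.17 × 0.18 × 0.13 × 0.06 = 100.627488 kcal/m²
Path 2: 888200 × 0.06 × 0.07 × 0.05 = 186.522 kcal/m²
Total at Golden eagle: 100.627488 + 186.522 = 287.149488 kcal/m²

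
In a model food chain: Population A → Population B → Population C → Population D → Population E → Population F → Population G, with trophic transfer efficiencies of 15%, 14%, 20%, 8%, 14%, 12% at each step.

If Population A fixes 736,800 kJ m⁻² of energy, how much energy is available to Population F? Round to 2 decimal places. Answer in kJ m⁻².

Population B: 736800 × 0.15 = 110520 kJ m⁻²
Population C: 110520 × 0.14 = 15472.8 kJ m⁻²
Population D: 15472.8 × 0.2 = 3094.56 kJ m⁻²
Population E: 3094.56 × 0.08 = 247.5648 kJ m⁻²
Population F: 247.5648 × 0.14 = 34.659072 kJ m⁻²

34.66 kJ m⁻²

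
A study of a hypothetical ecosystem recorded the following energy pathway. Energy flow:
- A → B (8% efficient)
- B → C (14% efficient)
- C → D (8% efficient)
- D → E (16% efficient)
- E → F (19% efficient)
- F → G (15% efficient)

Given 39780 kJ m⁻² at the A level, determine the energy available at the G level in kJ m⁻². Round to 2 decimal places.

0.16 kJ m⁻²

B: 39780 × 0.08 = 3182.4 kJ m⁻²
C: 3182.4 × 0.14 = 445.536 kJ m⁻²
D: 445.536 × 0.08 = 35.64288 kJ m⁻²
E: 35.64288 × 0.16 = 5.7028608 kJ m⁻²
F: 5.7028608 × 0.19 = 1.083543552 kJ m⁻²
G: 1.083543552 × 0.15 = 0.1625315328 kJ m⁻²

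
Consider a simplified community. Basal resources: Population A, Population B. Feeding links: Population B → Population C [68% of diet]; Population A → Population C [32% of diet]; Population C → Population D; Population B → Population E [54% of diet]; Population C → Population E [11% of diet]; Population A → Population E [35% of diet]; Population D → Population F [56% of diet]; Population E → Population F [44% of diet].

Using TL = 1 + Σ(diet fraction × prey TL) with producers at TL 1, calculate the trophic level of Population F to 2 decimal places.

Population C: 1 + (0.68×1 + 0.32×1) = 2
Population D: 1 + 2 = 3
Population E: 1 + (0.54×1 + 0.11×2 + 0.35×1) = 2.11
Population F: 1 + (0.56×3 + 0.44×2.11) = 3.6084

3.61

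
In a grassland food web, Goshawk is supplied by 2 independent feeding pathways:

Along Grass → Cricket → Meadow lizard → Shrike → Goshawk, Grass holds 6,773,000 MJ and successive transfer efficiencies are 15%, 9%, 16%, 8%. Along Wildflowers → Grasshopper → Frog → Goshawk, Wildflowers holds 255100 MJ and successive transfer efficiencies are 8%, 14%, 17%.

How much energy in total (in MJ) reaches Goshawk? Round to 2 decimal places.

Via Grass: 6773000 × 0.15 × 0.09 × 0.16 × 0.08 = 1170.3744 MJ
Via Wildflowers: 255100 × 0.08 × 0.14 × 0.17 = 485.7104 MJ
Total at Goshawk: 1170.3744 + 485.7104 = 1656.0848 MJ

1656.08 MJ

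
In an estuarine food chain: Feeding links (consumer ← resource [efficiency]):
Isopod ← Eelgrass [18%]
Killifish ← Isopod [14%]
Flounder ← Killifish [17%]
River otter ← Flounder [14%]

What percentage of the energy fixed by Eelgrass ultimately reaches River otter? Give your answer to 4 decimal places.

0.0600%

Product of link efficiencies: 0.18 × 0.14 × 0.17 × 0.14 = 0.00059976
As a percentage: 0.00059976 × 100 = 0.0600%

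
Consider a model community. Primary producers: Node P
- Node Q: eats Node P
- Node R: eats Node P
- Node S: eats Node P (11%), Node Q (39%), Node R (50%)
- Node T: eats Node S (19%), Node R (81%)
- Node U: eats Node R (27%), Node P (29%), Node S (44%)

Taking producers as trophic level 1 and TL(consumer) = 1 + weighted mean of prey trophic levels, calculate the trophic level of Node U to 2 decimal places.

Node Q: 1 + 1 = 2
Node R: 1 + 1 = 2
Node S: 1 + (0.11×1 + 0.39×2 + 0.5×2) = 2.89
Node T: 1 + (0.19×2.89 + 0.81×2) = 3.1691
Node U: 1 + (0.27×2 + 0.29×1 + 0.44×2.89) = 3.1016

3.10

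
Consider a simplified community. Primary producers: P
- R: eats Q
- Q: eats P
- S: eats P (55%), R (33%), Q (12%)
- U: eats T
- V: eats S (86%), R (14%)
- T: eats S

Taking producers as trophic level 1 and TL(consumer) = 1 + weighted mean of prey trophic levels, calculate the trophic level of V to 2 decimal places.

3.81

Q: 1 + 1 = 2
R: 1 + 2 = 3
S: 1 + (0.55×1 + 0.33×3 + 0.12×2) = 2.78
T: 1 + 2.78 = 3.78
U: 1 + 3.78 = 4.78
V: 1 + (0.86×2.78 + 0.14×3) = 3.8108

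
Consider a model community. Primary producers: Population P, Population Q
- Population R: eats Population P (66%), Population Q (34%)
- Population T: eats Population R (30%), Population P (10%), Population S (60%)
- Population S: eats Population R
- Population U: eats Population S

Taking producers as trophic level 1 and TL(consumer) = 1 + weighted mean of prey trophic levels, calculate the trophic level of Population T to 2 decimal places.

Population R: 1 + (0.66×1 + 0.34×1) = 2
Population S: 1 + 2 = 3
Population T: 1 + (0.3×2 + 0.1×1 + 0.6×3) = 3.5
Population U: 1 + 3 = 4

3.50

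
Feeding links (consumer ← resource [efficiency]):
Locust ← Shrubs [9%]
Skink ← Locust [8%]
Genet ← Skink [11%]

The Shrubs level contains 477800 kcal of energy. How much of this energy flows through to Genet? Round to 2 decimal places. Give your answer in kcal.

Locust: 477800 × 0.09 = 43002 kcal
Skink: 43002 × 0.08 = 3440.16 kcal
Genet: 3440.16 × 0.11 = 378.4176 kcal

378.42 kcal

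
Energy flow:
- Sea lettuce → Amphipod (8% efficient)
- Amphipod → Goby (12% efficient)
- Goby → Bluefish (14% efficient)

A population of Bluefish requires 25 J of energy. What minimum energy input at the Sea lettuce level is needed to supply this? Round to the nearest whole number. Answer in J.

18601 J

Cumulative transfer efficiency: 0.08 × 0.12 × 0.14 = 0.001344
Sea lettuce energy = 25 / 0.001344 = 18601 J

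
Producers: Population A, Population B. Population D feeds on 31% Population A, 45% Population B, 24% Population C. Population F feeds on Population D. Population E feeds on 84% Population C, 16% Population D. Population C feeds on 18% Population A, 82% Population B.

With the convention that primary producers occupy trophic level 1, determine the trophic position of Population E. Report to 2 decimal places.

3.04

Population C: 1 + (0.18×1 + 0.82×1) = 2
Population D: 1 + (0.31×1 + 0.45×1 + 0.24×2) = 2.24
Population E: 1 + (0.84×2 + 0.16×2.24) = 3.0384
Population F: 1 + 2.24 = 3.24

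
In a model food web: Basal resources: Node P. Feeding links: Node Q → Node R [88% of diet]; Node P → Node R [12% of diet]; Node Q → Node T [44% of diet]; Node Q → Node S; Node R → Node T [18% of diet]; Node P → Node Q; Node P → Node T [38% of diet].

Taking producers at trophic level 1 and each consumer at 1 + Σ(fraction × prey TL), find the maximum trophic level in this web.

Node Q: 1 + 1 = 2
Node R: 1 + (0.12×1 + 0.88×2) = 2.88
Node S: 1 + 2 = 3
Node T: 1 + (0.18×2.88 + 0.44×2 + 0.38×1) = 2.7784

3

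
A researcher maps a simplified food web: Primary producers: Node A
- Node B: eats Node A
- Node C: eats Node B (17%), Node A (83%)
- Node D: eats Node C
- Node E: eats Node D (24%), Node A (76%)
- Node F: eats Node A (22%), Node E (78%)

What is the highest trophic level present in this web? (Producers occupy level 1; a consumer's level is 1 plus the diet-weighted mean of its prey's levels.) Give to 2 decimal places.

Node B: 1 + 1 = 2
Node C: 1 + (0.17×2 + 0.83×1) = 2.17
Node D: 1 + 2.17 = 3.17
Node E: 1 + (0.24×3.17 + 0.76×1) = 2.5208
Node F: 1 + (0.22×1 + 0.78×2.5208) = 3.186224

3.19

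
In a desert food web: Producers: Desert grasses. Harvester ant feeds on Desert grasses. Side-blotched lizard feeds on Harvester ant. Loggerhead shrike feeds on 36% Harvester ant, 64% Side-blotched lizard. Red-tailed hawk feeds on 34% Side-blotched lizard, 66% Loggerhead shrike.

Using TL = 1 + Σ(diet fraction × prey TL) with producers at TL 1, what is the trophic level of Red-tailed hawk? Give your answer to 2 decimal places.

4.42

Harvester ant: 1 + 1 = 2
Side-blotched lizard: 1 + 2 = 3
Loggerhead shrike: 1 + (0.36×2 + 0.64×3) = 3.64
Red-tailed hawk: 1 + (0.34×3 + 0.66×3.64) = 4.4224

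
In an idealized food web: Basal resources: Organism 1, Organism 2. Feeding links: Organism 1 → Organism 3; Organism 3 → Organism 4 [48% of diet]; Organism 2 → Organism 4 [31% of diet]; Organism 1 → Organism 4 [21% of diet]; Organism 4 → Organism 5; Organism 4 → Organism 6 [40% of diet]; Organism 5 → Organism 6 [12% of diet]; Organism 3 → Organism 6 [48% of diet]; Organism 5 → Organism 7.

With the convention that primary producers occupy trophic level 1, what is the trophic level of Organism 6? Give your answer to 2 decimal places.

3.37

Organism 3: 1 + 1 = 2
Organism 4: 1 + (0.48×2 + 0.31×1 + 0.21×1) = 2.48
Organism 5: 1 + 2.48 = 3.48
Organism 6: 1 + (0.4×2.48 + 0.12×3.48 + 0.48×2) = 3.3696
Organism 7: 1 + 3.48 = 4.48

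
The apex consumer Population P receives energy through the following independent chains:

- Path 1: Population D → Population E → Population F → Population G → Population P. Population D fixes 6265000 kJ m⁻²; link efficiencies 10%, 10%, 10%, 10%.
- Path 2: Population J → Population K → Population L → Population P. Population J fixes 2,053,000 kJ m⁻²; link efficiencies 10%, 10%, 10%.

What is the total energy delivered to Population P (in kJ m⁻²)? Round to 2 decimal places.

Path 1: 6265000 × 0.1 × 0.1 × 0.1 × 0.1 = 626.5 kJ m⁻²
Path 2: 2053000 × 0.1 × 0.1 × 0.1 = 2053 kJ m⁻²
Total at Population P: 626.5 + 2053 = 2679.5 kJ m⁻²

2679.50 kJ m⁻²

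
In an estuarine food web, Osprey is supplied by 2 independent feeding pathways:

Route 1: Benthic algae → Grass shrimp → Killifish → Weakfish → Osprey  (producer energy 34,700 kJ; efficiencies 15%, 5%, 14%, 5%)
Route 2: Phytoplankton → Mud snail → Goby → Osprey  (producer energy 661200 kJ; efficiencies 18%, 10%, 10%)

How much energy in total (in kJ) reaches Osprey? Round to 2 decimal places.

1191.98 kJ

Route 1: 34700 × 0.15 × 0.05 × 0.14 × 0.05 = 1.82175 kJ
Route 2: 661200 × 0.18 × 0.1 × 0.1 = 1190.16 kJ
Total at Osprey: 1.82175 + 1190.16 = 1191.98175 kJ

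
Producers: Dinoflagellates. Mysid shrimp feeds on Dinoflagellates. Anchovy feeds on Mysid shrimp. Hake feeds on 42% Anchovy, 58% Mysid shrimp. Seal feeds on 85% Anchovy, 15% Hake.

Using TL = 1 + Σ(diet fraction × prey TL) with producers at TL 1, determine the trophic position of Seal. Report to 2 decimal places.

4.06

Mysid shrimp: 1 + 1 = 2
Anchovy: 1 + 2 = 3
Hake: 1 + (0.42×3 + 0.58×2) = 3.42
Seal: 1 + (0.85×3 + 0.15×3.42) = 4.063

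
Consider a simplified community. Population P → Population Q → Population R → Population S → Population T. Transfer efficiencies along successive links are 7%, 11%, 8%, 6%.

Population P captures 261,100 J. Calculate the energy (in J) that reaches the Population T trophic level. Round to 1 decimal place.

9.7 J

Population Q: 261100 × 0.07 = 18277 J
Population R: 18277 × 0.11 = 2010.47 J
Population S: 2010.47 × 0.08 = 160.8376 J
Population T: 160.8376 × 0.06 = 9.650256 J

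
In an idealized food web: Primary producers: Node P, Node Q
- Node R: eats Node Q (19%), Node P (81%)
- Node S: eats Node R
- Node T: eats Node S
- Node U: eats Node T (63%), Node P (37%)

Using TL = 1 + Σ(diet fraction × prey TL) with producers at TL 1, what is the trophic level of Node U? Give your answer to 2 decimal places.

Node R: 1 + (0.19×1 + 0.81×1) = 2
Node S: 1 + 2 = 3
Node T: 1 + 3 = 4
Node U: 1 + (0.63×4 + 0.37×1) = 3.89

3.89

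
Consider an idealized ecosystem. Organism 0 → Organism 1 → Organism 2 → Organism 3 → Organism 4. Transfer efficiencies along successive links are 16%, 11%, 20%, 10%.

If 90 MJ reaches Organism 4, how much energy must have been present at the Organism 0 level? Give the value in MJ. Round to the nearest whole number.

Cumulative transfer efficiency: 0.16 × 0.11 × 0.2 × 0.1 = 0.000352
Organism 0 energy = 90 / 0.000352 = 255682 MJ

255682 MJ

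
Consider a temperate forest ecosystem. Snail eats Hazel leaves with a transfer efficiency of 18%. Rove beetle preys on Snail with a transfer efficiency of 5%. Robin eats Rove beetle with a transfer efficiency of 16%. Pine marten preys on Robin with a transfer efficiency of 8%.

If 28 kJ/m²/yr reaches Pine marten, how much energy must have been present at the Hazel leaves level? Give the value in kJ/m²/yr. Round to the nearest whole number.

Cumulative transfer efficiency: 0.18 × 0.05 × 0.16 × 0.08 = 0.0001152
Hazel leaves energy = 28 / 0.0001152 = 243056 kJ/m²/yr

243056 kJ/m²/yr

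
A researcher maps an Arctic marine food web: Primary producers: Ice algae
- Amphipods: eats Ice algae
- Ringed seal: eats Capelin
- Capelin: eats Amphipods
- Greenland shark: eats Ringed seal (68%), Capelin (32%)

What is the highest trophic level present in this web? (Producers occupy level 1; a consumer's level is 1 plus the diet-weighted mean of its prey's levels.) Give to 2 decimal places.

4.68

Amphipods: 1 + 1 = 2
Capelin: 1 + 2 = 3
Ringed seal: 1 + 3 = 4
Greenland shark: 1 + (0.68×4 + 0.32×3) = 4.68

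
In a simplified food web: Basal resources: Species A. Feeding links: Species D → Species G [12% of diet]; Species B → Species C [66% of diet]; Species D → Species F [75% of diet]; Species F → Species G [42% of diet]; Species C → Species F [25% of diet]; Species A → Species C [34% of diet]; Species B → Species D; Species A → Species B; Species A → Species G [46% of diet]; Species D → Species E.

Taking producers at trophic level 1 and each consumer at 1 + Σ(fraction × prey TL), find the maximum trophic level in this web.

Species B: 1 + 1 = 2
Species C: 1 + (0.66×2 + 0.34×1) = 2.66
Species D: 1 + 2 = 3
Species E: 1 + 3 = 4
Species F: 1 + (0.75×3 + 0.25×2.66) = 3.915
Species G: 1 + (0.46×1 + 0.42×3.915 + 0.12×3) = 3.4643

4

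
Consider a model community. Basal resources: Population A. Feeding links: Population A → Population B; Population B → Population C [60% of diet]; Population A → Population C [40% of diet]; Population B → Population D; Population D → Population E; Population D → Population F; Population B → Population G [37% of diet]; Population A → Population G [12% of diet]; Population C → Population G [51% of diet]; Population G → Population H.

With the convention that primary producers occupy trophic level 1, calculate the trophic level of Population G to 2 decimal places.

Population B: 1 + 1 = 2
Population C: 1 + (0.6×2 + 0.4×1) = 2.6
Population D: 1 + 2 = 3
Population E: 1 + 3 = 4
Population F: 1 + 3 = 4
Population G: 1 + (0.37×2 + 0.12×1 + 0.51×2.6) = 3.186
Population H: 1 + 3.186 = 4.186

3.19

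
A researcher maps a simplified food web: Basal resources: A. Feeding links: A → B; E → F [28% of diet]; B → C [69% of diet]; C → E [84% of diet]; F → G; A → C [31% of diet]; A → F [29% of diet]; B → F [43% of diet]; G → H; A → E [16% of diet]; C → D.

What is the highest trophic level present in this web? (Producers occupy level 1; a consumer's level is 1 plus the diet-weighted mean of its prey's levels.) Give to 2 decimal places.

5.11

B: 1 + 1 = 2
C: 1 + (0.69×2 + 0.31×1) = 2.69
D: 1 + 2.69 = 3.69
E: 1 + (0.16×1 + 0.84×2.69) = 3.4196
F: 1 + (0.29×1 + 0.43×2 + 0.28×3.4196) = 3.107488
G: 1 + 3.107488 = 4.107488
H: 1 + 4.107488 = 5.107488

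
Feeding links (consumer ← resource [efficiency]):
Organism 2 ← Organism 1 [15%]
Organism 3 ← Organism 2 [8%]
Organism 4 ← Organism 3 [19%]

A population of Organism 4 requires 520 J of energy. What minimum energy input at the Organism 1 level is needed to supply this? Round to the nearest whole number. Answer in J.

Cumulative transfer efficiency: 0.15 × 0.08 × 0.19 = 0.00228
Organism 1 energy = 520 / 0.00228 = 228070 J

228070 J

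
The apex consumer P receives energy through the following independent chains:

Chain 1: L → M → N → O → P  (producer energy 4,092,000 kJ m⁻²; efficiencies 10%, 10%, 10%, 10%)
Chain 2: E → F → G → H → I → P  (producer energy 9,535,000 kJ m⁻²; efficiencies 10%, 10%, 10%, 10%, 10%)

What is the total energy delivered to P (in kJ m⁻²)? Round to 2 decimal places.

504.55 kJ m⁻²

Chain 1: 4092000 × 0.1 × 0.1 × 0.1 × 0.1 = 409.2 kJ m⁻²
Chain 2: 9535000 × 0.1 × 0.1 × 0.1 × 0.1 × 0.1 = 95.35 kJ m⁻²
Total at P: 409.2 + 95.35 = 504.55 kJ m⁻²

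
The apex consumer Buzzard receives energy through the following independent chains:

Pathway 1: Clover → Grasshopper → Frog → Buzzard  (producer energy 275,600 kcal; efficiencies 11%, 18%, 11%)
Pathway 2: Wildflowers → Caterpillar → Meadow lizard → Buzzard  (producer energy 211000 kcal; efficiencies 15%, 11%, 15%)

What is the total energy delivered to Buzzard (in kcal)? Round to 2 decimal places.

Pathway 1: 275600 × 0.11 × 0.18 × 0.11 = 600.2568 kcal
Pathway 2: 211000 × 0.15 × 0.11 × 0.15 = 522.225 kcal
Total at Buzzard: 600.2568 + 522.225 = 1122.4818 kcal

1122.48 kcal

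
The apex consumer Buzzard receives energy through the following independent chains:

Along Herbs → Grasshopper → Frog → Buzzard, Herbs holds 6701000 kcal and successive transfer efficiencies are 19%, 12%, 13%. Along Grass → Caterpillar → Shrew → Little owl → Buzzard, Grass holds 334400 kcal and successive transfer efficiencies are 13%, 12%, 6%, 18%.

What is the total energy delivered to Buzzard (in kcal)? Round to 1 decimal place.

Via Herbs: 6701000 × 0.19 × 0.12 × 0.13 = 19861.764 kcal
Via Grass: 334400 × 0.13 × 0.12 × 0.06 × 0.18 = 56.339712 kcal
Total at Buzzard: 19861.764 + 56.339712 = 19918.103712 kcal

19918.1 kcal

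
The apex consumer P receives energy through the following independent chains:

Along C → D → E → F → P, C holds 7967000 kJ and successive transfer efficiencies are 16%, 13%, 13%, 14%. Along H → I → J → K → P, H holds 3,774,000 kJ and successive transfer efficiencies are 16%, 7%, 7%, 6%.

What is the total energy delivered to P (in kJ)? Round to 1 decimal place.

Via C: 7967000 × 0.16 × 0.13 × 0.13 × 0.14 = 3015.98752 kJ
Via H: 3774000 × 0.16 × 0.07 × 0.07 × 0.06 = 177.52896 kJ
Total at P: 3015.98752 + 177.52896 = 3193.51648 kJ

3193.5 kJ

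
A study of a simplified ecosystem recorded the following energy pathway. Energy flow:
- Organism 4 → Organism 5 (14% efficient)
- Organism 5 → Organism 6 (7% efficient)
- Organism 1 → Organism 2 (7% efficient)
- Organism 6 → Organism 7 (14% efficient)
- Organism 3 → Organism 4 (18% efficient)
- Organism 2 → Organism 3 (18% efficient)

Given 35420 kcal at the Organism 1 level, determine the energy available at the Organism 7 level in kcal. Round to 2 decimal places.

0.11 kcal

Organism 2: 35420 × 0.07 = 2479.4 kcal
Organism 3: 2479.4 × 0.18 = 446.292 kcal
Organism 4: 446.292 × 0.18 = 80.33256 kcal
Organism 5: 80.33256 × 0.14 = 11.2465584 kcal
Organism 6: 11.2465584 × 0.07 = 0.787259088 kcal
Organism 7: 0.787259088 × 0.14 = 0.11021627232 kcal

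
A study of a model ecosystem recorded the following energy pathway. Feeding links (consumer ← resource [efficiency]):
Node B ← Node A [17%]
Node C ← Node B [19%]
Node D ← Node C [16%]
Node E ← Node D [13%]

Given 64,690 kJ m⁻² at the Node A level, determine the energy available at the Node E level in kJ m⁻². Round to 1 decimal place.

Node B: 64690 × 0.17 = 10997.3 kJ m⁻²
Node C: 10997.3 × 0.19 = 2089.487 kJ m⁻²
Node D: 2089.487 × 0.16 = 334.31792 kJ m⁻²
Node E: 334.31792 × 0.13 = 43.4613296 kJ m⁻²

43.5 kJ m⁻²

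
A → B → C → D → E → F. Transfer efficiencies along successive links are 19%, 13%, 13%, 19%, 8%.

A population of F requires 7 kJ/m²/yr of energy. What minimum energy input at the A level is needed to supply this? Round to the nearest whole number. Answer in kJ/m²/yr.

143421 kJ/m²/yr

Cumulative transfer efficiency: 0.19 × 0.13 × 0.13 × 0.19 × 0.08 = 0.0000488072
A energy = 7 / 0.0000488072 = 143421 kJ/m²/yr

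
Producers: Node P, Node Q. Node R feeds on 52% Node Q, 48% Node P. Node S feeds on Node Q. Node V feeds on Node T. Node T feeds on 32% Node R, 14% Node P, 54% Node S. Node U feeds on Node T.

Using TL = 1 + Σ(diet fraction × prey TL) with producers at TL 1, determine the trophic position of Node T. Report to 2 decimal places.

Node R: 1 + (0.52×1 + 0.48×1) = 2
Node S: 1 + 1 = 2
Node T: 1 + (0.32×2 + 0.14×1 + 0.54×2) = 2.86
Node U: 1 + 2.86 = 3.86
Node V: 1 + 2.86 = 3.86

2.86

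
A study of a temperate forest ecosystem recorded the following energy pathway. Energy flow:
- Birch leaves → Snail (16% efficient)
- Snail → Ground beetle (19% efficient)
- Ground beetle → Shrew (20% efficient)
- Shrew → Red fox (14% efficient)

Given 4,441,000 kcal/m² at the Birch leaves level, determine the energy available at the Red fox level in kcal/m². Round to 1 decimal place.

Snail: 4441000 × 0.16 = 710560 kcal/m²
Ground beetle: 710560 × 0.19 = 135006.4 kcal/m²
Shrew: 135006.4 × 0.2 = 27001.28 kcal/m²
Red fox: 27001.28 × 0.14 = 3780.1792 kcal/m²

3780.2 kcal/m²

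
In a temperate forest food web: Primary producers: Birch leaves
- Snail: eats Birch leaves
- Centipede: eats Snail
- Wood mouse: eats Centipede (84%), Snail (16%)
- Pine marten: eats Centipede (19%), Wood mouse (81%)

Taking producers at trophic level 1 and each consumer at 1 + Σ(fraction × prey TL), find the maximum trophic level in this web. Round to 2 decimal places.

4.68

Snail: 1 + 1 = 2
Centipede: 1 + 2 = 3
Wood mouse: 1 + (0.84×3 + 0.16×2) = 3.84
Pine marten: 1 + (0.19×3 + 0.81×3.84) = 4.6804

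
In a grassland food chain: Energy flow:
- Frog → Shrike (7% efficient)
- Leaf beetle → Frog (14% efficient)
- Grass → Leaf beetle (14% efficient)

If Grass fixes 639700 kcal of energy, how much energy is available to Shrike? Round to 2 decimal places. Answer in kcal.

877.67 kcal

Leaf beetle: 639700 × 0.14 = 89558 kcal
Frog: 89558 × 0.14 = 12538.12 kcal
Shrike: 12538.12 × 0.07 = 877.6684 kcal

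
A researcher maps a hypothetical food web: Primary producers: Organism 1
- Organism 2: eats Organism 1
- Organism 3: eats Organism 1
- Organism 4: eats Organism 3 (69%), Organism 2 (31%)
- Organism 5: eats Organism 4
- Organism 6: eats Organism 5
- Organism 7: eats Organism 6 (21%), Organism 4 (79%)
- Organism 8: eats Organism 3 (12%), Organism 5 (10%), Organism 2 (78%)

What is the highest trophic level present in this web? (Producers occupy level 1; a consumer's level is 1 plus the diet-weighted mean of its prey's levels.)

Organism 2: 1 + 1 = 2
Organism 3: 1 + 1 = 2
Organism 4: 1 + (0.69×2 + 0.31×2) = 3
Organism 5: 1 + 3 = 4
Organism 6: 1 + 4 = 5
Organism 7: 1 + (0.21×5 + 0.79×3) = 4.42
Organism 8: 1 + (0.12×2 + 0.1×4 + 0.78×2) = 3.2

5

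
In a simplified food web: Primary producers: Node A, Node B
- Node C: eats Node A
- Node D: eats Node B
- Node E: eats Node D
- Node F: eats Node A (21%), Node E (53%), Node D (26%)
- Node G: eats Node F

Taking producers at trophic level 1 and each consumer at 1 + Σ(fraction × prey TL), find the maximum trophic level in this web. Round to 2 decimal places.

Node C: 1 + 1 = 2
Node D: 1 + 1 = 2
Node E: 1 + 2 = 3
Node F: 1 + (0.21×1 + 0.53×3 + 0.26×2) = 3.32
Node G: 1 + 3.32 = 4.32

4.32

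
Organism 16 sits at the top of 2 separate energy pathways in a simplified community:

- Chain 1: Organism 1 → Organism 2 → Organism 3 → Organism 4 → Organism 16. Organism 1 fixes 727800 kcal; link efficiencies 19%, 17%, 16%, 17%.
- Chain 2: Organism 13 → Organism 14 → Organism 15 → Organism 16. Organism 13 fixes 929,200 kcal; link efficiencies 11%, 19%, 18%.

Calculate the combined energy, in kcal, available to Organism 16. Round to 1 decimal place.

4135.1 kcal

Chain 1: 727800 × 0.19 × 0.17 × 0.16 × 0.17 = 639.415968 kcal
Chain 2: 929200 × 0.11 × 0.19 × 0.18 = 3495.6504 kcal
Total at Organism 16: 639.415968 + 3495.6504 = 4135.066368 kcal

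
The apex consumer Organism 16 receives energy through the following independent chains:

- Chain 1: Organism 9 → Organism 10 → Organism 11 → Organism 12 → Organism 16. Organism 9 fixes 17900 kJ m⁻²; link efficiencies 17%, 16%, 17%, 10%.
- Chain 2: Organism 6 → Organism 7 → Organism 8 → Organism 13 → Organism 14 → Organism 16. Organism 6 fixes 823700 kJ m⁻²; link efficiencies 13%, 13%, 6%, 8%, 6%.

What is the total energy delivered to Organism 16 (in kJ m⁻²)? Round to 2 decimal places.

Chain 1: 17900 × 0.17 × 0.16 × 0.17 × 0.1 = 8.27696 kJ m⁻²
Chain 2: 823700 × 0.13 × 0.13 × 0.06 × 0.08 × 0.06 = 4.00911264 kJ m⁻²
Total at Organism 16: 8.27696 + 4.00911264 = 12.28607264 kJ m⁻²

12.29 kJ m⁻²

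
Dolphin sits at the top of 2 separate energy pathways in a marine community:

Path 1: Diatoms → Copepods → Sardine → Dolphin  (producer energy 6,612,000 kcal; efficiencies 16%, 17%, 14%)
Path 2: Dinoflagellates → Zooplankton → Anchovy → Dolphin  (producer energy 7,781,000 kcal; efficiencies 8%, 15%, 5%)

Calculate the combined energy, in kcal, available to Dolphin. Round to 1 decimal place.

Path 1: 6612000 × 0.16 × 0.17 × 0.14 = 25178.496 kcal
Path 2: 7781000 × 0.08 × 0.15 × 0.05 = 4668.6 kcal
Total at Dolphin: 25178.496 + 4668.6 = 29847.096 kcal

29847.1 kcal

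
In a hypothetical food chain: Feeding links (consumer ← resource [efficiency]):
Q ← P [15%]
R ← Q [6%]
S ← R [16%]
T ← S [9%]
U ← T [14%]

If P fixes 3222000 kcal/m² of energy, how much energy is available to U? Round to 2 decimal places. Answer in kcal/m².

58.46 kcal/m²

Q: 3222000 × 0.15 = 483300 kcal/m²
R: 483300 × 0.06 = 28998 kcal/m²
S: 28998 × 0.16 = 4639.68 kcal/m²
T: 4639.68 × 0.09 = 417.5712 kcal/m²
U: 417.5712 × 0.14 = 58.459968 kcal/m²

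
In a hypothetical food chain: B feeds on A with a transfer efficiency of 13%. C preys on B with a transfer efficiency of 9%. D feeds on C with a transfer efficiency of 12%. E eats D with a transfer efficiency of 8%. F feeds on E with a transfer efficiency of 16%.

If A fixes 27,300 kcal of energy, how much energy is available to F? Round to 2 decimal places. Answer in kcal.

0.49 kcal

B: 27300 × 0.13 = 3549 kcal
C: 3549 × 0.09 = 319.41 kcal
D: 319.41 × 0.12 = 38.3292 kcal
E: 38.3292 × 0.08 = 3.066336 kcal
F: 3.066336 × 0.16 = 0.49061376 kcal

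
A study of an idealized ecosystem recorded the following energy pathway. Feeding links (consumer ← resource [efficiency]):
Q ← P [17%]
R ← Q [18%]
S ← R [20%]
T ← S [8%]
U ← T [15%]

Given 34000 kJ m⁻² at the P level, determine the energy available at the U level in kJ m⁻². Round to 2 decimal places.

2.50 kJ m⁻²

Q: 34000 × 0.17 = 5780 kJ m⁻²
R: 5780 × 0.18 = 1040.4 kJ m⁻²
S: 1040.4 × 0.2 = 208.08 kJ m⁻²
T: 208.08 × 0.08 = 16.6464 kJ m⁻²
U: 16.6464 × 0.15 = 2.49696 kJ m⁻²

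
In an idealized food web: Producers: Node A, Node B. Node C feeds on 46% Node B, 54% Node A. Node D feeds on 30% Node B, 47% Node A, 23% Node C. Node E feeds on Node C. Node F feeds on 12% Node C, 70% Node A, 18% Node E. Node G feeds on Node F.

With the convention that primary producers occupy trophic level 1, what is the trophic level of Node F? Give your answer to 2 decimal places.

Node C: 1 + (0.46×1 + 0.54×1) = 2
Node D: 1 + (0.3×1 + 0.47×1 + 0.23×2) = 2.23
Node E: 1 + 2 = 3
Node F: 1 + (0.12×2 + 0.7×1 + 0.18×3) = 2.48
Node G: 1 + 2.48 = 3.48

2.48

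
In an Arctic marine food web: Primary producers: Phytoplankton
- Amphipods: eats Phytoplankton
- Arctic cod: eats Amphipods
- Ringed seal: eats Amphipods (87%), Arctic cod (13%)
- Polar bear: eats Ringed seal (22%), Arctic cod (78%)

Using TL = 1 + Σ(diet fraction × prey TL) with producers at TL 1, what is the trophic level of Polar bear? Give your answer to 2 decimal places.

Amphipods: 1 + 1 = 2
Arctic cod: 1 + 2 = 3
Ringed seal: 1 + (0.87×2 + 0.13×3) = 3.13
Polar bear: 1 + (0.22×3.13 + 0.78×3) = 4.0286

4.03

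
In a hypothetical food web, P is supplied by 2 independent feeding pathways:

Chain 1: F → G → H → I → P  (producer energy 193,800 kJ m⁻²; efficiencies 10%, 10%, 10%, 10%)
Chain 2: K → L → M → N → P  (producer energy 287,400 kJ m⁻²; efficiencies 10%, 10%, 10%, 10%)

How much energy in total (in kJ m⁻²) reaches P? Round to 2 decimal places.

48.12 kJ m⁻²

Chain 1: 193800 × 0.1 × 0.1 × 0.1 × 0.1 = 19.38 kJ m⁻²
Chain 2: 287400 × 0.1 × 0.1 × 0.1 × 0.1 = 28.74 kJ m⁻²
Total at P: 19.38 + 28.74 = 48.12 kJ m⁻²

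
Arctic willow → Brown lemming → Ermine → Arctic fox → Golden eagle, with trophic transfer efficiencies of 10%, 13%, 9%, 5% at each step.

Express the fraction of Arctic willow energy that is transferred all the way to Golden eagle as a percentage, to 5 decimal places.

Product of link efficiencies: 0.1 × 0.13 × 0.09 × 0.05 = 0.0000585
As a percentage: 0.0000585 × 100 = 0.00585%

0.00585%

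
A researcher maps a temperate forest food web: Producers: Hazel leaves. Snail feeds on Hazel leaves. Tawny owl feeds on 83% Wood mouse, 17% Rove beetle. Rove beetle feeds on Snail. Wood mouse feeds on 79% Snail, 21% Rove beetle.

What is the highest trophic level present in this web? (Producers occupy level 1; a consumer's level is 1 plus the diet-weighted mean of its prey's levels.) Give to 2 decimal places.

4.17

Snail: 1 + 1 = 2
Rove beetle: 1 + 2 = 3
Wood mouse: 1 + (0.79×2 + 0.21×3) = 3.21
Tawny owl: 1 + (0.83×3.21 + 0.17×3) = 4.1743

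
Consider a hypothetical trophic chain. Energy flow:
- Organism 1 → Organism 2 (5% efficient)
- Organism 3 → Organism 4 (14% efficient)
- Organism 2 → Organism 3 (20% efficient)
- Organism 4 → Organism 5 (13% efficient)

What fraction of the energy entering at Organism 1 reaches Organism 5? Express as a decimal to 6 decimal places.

0.000182

Product of link efficiencies: 0.05 × 0.2 × 0.14 × 0.13 = 0.000182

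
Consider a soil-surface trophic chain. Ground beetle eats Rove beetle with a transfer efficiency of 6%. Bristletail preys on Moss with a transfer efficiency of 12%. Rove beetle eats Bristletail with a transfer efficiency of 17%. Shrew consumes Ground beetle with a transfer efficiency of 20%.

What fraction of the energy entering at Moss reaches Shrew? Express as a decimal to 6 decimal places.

Product of link efficiencies: 0.12 × 0.17 × 0.06 × 0.2 = 0.0002448

0.000245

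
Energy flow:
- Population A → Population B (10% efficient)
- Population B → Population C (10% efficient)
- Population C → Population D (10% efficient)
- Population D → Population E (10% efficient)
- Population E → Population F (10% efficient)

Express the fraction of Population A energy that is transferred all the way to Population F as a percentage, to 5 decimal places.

0.00100%

Product of link efficiencies: 0.1 × 0.1 × 0.1 × 0.1 × 0.1 = 0.00001
As a percentage: 0.00001 × 100 = 0.00100%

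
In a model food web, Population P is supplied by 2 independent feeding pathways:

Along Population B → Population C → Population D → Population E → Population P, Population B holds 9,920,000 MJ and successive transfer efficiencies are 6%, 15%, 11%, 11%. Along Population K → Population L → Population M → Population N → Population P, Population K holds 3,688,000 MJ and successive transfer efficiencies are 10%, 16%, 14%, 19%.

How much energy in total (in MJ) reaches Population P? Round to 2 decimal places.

2649.90 MJ

Via Population B: 9920000 × 0.06 × 0.15 × 0.11 × 0.11 = 1080.288 MJ
Via Population K: 3688000 × 0.1 × 0.16 × 0.14 × 0.19 = 1569.6128 MJ
Total at Population P: 1080.288 + 1569.6128 = 2649.9008 MJ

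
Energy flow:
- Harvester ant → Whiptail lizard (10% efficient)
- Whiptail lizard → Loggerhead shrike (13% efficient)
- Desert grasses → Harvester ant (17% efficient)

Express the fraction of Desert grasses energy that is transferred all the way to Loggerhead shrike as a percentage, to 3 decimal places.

0.221%

Product of link efficiencies: 0.17 × 0.1 × 0.13 = 0.00221
As a percentage: 0.00221 × 100 = 0.221%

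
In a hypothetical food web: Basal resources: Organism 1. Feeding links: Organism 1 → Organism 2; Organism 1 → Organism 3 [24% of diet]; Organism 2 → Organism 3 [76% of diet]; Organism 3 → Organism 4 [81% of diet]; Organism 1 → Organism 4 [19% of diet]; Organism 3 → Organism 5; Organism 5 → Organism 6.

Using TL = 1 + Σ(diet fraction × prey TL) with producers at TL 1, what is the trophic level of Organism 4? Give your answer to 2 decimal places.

Organism 2: 1 + 1 = 2
Organism 3: 1 + (0.24×1 + 0.76×2) = 2.76
Organism 4: 1 + (0.81×2.76 + 0.19×1) = 3.4256
Organism 5: 1 + 2.76 = 3.76
Organism 6: 1 + 3.76 = 4.76

3.43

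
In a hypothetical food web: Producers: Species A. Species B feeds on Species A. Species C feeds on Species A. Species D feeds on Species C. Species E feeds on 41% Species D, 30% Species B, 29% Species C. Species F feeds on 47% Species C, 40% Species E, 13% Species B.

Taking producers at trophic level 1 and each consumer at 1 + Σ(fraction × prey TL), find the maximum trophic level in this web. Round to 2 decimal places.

Species B: 1 + 1 = 2
Species C: 1 + 1 = 2
Species D: 1 + 2 = 3
Species E: 1 + (0.41×3 + 0.3×2 + 0.29×2) = 3.41
Species F: 1 + (0.47×2 + 0.4×3.41 + 0.13×2) = 3.564

3.56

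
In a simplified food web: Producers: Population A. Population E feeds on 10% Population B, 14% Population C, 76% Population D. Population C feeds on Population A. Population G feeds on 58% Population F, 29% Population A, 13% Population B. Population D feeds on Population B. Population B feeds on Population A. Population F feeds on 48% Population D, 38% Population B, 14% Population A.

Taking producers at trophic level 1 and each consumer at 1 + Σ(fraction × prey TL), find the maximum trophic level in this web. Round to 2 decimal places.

Population B: 1 + 1 = 2
Population C: 1 + 1 = 2
Population D: 1 + 2 = 3
Population E: 1 + (0.1×2 + 0.14×2 + 0.76×3) = 3.76
Population F: 1 + (0.48×3 + 0.38×2 + 0.14×1) = 3.34
Population G: 1 + (0.58×3.34 + 0.29×1 + 0.13×2) = 3.4872

3.76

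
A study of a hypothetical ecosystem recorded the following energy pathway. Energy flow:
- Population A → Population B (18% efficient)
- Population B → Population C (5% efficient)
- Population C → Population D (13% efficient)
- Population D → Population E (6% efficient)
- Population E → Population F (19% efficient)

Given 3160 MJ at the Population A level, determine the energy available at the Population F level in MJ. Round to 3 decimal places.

Population B: 3160 × 0.18 = 568.8 MJ
Population C: 568.8 × 0.05 = 28.44 MJ
Population D: 28.44 × 0.13 = 3.6972 MJ
Population E: 3.6972 × 0.06 = 0.221832 MJ
Population F: 0.221832 × 0.19 = 0.04214808 MJ

0.042 MJ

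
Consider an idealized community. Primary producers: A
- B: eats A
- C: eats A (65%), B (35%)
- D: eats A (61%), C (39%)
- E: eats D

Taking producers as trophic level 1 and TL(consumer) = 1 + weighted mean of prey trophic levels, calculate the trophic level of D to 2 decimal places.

2.53

B: 1 + 1 = 2
C: 1 + (0.65×1 + 0.35×2) = 2.35
D: 1 + (0.61×1 + 0.39×2.35) = 2.5265
E: 1 + 2.5265 = 3.5265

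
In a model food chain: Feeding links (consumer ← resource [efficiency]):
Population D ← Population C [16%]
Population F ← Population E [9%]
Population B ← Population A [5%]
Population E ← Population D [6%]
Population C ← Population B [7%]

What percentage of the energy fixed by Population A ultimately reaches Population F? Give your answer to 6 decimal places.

Product of link efficiencies: 0.05 × 0.07 × 0.16 × 0.06 × 0.09 = 0.000003024
As a percentage: 0.000003024 × 100 = 0.000302%

0.000302%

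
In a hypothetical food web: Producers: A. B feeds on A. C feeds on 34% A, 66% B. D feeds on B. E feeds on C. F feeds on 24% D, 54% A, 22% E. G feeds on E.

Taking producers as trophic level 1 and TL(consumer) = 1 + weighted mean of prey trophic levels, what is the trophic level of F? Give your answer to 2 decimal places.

B: 1 + 1 = 2
C: 1 + (0.34×1 + 0.66×2) = 2.66
D: 1 + 2 = 3
E: 1 + 2.66 = 3.66
F: 1 + (0.24×3 + 0.54×1 + 0.22×3.66) = 3.0652
G: 1 + 3.66 = 4.66

3.07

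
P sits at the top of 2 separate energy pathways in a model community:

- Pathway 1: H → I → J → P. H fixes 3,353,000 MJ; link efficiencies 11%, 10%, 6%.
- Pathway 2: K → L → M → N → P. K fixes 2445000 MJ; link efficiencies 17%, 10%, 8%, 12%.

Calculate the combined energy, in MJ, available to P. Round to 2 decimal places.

2612.00 MJ

Pathway 1: 3353000 × 0.11 × 0.1 × 0.06 = 2212.98 MJ
Pathway 2: 2445000 × 0.17 × 0.1 × 0.08 × 0.12 = 399.024 MJ
Total at P: 2212.98 + 399.024 = 2612.004 MJ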